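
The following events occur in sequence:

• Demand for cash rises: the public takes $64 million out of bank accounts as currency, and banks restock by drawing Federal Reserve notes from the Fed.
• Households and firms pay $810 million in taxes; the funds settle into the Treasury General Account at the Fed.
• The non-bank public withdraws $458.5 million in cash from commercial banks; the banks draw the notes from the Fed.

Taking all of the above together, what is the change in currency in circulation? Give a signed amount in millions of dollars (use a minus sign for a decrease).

Currency withdrawal $64 million: notes leave the central bank → +$64M.
Government account inflow $810 million: no currency enters or leaves circulation → 0.
Currency withdrawal $458.5 million: notes leave the central bank → +$458.5M.
Net: 64 + 0 + 458.5 = +$522.5 million.

+$522.5 million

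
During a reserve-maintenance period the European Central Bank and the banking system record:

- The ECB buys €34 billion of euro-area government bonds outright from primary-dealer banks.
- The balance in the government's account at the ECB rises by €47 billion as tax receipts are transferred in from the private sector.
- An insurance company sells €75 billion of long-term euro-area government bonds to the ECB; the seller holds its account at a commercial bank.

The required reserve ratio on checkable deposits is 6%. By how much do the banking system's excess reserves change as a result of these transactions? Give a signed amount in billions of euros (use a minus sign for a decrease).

OMO purchase (from banks) €34 billion: reserves +€34B, deposits 0.
Government account inflow €47 billion: reserves −€47B, deposits −€47B.
Asset purchase (from non-banks) €75 billion: reserves +€75B, deposits +€75B.
Totals: Δreserves = +€62B, Δdeposits = +€28B.
Δrequired reserves = 6% × +€28B = +€1.68B.
Δexcess reserves = Δreserves − Δrequired = +€62B − (+€1.68B) = +€60.32 billion.

+€60.32 billion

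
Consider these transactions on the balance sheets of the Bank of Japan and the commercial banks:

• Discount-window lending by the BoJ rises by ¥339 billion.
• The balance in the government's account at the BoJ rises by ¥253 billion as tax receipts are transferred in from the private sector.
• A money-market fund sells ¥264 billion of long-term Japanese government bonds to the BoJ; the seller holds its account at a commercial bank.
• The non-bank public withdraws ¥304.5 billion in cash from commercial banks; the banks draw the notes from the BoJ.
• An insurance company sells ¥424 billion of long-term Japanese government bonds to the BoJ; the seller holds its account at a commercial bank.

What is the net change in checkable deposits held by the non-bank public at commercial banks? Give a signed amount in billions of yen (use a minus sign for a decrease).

Discount-window loan ¥339 billion: the counterparty is a bank, so public deposits are unchanged → 0.
Government account inflow ¥253 billion: non-bank counterparties' bank balances fall → −¥253B.
Asset purchase (from non-banks) ¥264 billion: non-bank counterparties' bank balances rise → +¥264B.
Currency withdrawal ¥304.5 billion: non-bank counterparties' bank balances fall → −¥304.5B.
Asset purchase (from non-banks) ¥424 billion: non-bank counterparties' bank balances rise → +¥424B.
Net: 0 − 253 + 264 − 304.5 + 424 = +¥130.5 billion.

+¥130.5 billion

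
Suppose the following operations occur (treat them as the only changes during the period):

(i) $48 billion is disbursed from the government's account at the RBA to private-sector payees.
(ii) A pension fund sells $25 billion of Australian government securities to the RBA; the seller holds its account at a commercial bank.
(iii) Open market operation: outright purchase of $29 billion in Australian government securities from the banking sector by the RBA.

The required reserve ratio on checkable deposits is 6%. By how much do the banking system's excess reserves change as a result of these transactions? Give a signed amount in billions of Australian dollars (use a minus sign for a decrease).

Government spending $48 billion: reserves +$48B, deposits +$48B.
Asset purchase (from non-banks) $25 billion: reserves +$25B, deposits +$25B.
OMO purchase (from banks) $29 billion: reserves +$29B, deposits 0.
Totals: Δreserves = +$102B, Δdeposits = +$73B.
Δrequired reserves = 6% × +$73B = +$4.38B.
Δexcess reserves = Δreserves − Δrequired = +$102B − (+$4.38B) = +$97.62 billion.

+$97.62 billion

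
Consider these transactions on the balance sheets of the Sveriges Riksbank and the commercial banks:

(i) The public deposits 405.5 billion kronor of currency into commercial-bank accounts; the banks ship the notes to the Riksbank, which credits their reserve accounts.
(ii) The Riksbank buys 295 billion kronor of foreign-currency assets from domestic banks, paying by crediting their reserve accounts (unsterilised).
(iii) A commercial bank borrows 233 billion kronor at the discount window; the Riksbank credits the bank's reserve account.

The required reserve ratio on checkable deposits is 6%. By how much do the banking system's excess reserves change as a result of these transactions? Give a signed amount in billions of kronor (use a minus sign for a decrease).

Currency deposit 405.5 billion kronor: reserves +405.5B, deposits +405.5B.
FX purchase 295 billion kronor: reserves +295B, deposits 0.
Discount-window loan 233 billion kronor: reserves +233B, deposits 0.
Totals: Δreserves = +933.5B, Δdeposits = +405.5B.
Δrequired reserves = 6% × +405.5B = +24.33B.
Δexcess reserves = Δreserves − Δrequired = +933.5B − (+24.33B) = +909.17 billion.

+909.17 billion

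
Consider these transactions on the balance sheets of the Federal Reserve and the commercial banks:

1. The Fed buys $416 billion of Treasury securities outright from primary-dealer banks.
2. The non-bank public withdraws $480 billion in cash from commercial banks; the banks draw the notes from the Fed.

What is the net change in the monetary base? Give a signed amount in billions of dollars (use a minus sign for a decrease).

+$416 billion

OMO purchase (from banks) $416 billion: Fed balance sheet expands → +$416B.
Currency withdrawal $480 billion: just a shift between currency and reserves — both are base money → 0.
Net: 416 + 0 = +$416 billion.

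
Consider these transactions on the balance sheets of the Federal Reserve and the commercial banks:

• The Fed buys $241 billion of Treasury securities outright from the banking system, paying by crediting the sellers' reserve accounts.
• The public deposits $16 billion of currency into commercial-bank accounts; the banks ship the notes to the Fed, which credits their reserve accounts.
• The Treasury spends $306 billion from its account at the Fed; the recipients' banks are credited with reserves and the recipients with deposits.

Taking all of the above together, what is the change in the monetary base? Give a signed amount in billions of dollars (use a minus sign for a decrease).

Fed balance sheet:
  Assets:      Securities +$241B
  Liabilities: Bank reserves +$563B, Currency in circulation −$16B, Government deposits −$306B
Monetary base = currency + reserves: −$16B + (+$563B) = +$547 billion.

+$547 billion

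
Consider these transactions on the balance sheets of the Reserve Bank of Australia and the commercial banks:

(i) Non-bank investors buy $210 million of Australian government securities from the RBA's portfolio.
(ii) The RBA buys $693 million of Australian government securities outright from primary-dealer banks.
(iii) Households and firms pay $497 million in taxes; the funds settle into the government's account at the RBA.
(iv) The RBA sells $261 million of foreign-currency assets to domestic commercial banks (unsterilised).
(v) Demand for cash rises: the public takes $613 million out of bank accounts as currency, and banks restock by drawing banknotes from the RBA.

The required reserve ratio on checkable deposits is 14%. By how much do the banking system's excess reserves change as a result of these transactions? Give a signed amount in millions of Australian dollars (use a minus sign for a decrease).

-$703.2 million

Asset sale (to non-banks) $210 million: reserves −$210M, deposits −$210M.
OMO purchase (from banks) $693 million: reserves +$693M, deposits 0.
Government account inflow $497 million: reserves −$497M, deposits −$497M.
FX sale $261 million: reserves −$261M, deposits 0.
Currency withdrawal $613 million: reserves −$613M, deposits −$613M.
Totals: Δreserves = −$888M, Δdeposits = −$1320M.
Δrequired reserves = 14% × −$1320M = −$184.8M.
Δexcess reserves = Δreserves − Δrequired = −$888M − (−$184.8M) = -$703.2 million.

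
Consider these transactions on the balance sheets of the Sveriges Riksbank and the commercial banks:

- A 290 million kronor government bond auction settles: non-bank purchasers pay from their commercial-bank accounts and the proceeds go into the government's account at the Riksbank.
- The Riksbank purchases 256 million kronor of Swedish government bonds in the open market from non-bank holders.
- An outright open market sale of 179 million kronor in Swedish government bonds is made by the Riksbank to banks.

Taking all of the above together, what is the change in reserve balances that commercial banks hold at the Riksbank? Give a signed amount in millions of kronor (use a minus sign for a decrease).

Government account inflow 290 million kronor: funds move from bank reserves into the government account → −290M.
Asset purchase (from non-banks) 256 million kronor: the Riksbank pays by crediting reserve accounts → +256M.
OMO sale (to banks) 179 million kronor: the buying banks pay out of their reserve balances → −179M.
Net: −290 + 256 − 179 = -213 million.

-213 million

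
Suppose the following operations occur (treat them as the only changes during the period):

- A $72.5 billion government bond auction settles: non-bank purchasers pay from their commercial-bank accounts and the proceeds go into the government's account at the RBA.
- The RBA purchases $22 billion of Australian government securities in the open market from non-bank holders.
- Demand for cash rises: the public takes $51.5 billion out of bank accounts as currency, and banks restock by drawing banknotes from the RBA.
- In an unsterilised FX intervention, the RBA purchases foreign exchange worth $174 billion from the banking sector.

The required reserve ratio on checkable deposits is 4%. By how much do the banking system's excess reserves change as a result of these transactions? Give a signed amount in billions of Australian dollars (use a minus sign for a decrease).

+$76.08 billion

Government account inflow $72.5 billion: reserves −$72.5B, deposits −$72.5B.
Asset purchase (from non-banks) $22 billion: reserves +$22B, deposits +$22B.
Currency withdrawal $51.5 billion: reserves −$51.5B, deposits −$51.5B.
FX purchase $174 billion: reserves +$174B, deposits 0.
Totals: Δreserves = +$72B, Δdeposits = −$102B.
Δrequired reserves = 4% × −$102B = −$4.08B.
Δexcess reserves = Δreserves − Δrequired = +$72B − (−$4.08B) = +$76.08 billion.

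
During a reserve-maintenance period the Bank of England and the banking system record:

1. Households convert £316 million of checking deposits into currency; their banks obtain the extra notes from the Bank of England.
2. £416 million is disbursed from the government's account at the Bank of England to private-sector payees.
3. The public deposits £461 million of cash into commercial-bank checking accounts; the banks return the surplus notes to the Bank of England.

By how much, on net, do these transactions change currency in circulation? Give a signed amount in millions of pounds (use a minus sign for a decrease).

-£145 million

Currency withdrawal £316 million: notes leave the central bank → +£316M.
Government spending £416 million: no currency enters or leaves circulation → 0.
Currency deposit £461 million: notes return to the central bank → −£461M.
Net: 316 + 0 − 461 = -£145 million.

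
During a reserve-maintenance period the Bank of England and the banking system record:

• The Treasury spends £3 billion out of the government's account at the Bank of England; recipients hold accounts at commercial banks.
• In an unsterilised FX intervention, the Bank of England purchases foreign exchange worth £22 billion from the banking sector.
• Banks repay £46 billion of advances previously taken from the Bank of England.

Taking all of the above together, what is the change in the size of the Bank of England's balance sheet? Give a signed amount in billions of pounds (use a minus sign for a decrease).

-£24 billion

Bank of England balance sheet:
  Assets:      Loans to banks −£46B, Foreign assets +£22B
  Liabilities: Bank reserves −£21B, Government deposits −£3B
Commercial banking system:
  Assets:      Reserves at CB −£21B, Foreign assets −£22B
  Liabilities: Checkable deposits +£3B, Borrowings from CB −£46B
Change in total Bank of England assets = -£24 billion.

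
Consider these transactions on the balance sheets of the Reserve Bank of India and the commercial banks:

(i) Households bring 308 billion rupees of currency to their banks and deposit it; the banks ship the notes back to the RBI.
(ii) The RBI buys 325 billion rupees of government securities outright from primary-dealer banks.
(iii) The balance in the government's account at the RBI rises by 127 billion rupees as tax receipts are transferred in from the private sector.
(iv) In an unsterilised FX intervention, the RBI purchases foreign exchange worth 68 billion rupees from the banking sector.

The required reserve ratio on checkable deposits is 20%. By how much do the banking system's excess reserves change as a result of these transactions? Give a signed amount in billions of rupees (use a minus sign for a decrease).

+537.8 billion

Currency deposit 308 billion rupees: reserves +308B, deposits +308B.
OMO purchase (from banks) 325 billion rupees: reserves +325B, deposits 0.
Government account inflow 127 billion rupees: reserves −127B, deposits −127B.
FX purchase 68 billion rupees: reserves +68B, deposits 0.
Totals: Δreserves = +574B, Δdeposits = +181B.
Δrequired reserves = 20% × +181B = +36.2B.
Δexcess reserves = Δreserves − Δrequired = +574B − (+36.2B) = +537.8 billion.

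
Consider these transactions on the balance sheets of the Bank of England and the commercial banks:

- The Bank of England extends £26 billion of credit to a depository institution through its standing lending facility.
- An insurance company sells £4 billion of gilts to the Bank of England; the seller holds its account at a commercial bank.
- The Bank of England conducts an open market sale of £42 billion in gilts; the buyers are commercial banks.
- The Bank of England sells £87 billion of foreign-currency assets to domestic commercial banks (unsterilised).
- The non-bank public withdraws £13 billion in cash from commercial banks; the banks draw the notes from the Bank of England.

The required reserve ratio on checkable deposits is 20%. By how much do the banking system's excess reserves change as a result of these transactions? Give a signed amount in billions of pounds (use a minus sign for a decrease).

-£110.2 billion

Discount-window loan £26 billion: reserves +£26B, deposits 0.
Asset purchase (from non-banks) £4 billion: reserves +£4B, deposits +£4B.
OMO sale (to banks) £42 billion: reserves −£42B, deposits 0.
FX sale £87 billion: reserves −£87B, deposits 0.
Currency withdrawal £13 billion: reserves −£13B, deposits −£13B.
Totals: Δreserves = −£112B, Δdeposits = −£9B.
Δrequired reserves = 20% × −£9B = −£1.8B.
Δexcess reserves = Δreserves − Δrequired = −£112B − (−£1.8B) = -£110.2 billion.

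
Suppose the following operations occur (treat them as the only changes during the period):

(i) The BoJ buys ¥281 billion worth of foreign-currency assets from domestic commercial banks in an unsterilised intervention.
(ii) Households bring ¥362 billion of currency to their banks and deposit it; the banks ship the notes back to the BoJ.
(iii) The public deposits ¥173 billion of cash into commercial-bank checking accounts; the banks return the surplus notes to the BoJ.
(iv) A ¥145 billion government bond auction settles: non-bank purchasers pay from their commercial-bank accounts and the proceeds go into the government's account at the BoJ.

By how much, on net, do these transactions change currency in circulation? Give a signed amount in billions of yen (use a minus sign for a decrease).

-¥535 billion

BoJ balance sheet:
  Assets:      Foreign assets +¥281B
  Liabilities: Bank reserves +¥671B, Currency in circulation −¥535B, Government deposits +¥145B
Commercial banking system:
  Assets:      Reserves at CB +¥671B, Foreign assets −¥281B
  Liabilities: Checkable deposits +¥390B
So the change in currency in circulation is -¥535 billion.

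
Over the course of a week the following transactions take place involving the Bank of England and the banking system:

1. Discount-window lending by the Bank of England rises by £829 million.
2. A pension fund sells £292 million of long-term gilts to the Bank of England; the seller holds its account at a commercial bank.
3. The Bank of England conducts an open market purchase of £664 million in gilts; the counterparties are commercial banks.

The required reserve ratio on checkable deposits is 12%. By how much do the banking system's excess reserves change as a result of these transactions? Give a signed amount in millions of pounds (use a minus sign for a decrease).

+£1749.96 million

Discount-window loan £829 million: reserves +£829M, deposits 0.
Asset purchase (from non-banks) £292 million: reserves +£292M, deposits +£292M.
OMO purchase (from banks) £664 million: reserves +£664M, deposits 0.
Totals: Δreserves = +£1785M, Δdeposits = +£292M.
Δrequired reserves = 12% × +£292M = +£35.04M.
Δexcess reserves = Δreserves − Δrequired = +£1785M − (+£35.04M) = +£1749.96 million.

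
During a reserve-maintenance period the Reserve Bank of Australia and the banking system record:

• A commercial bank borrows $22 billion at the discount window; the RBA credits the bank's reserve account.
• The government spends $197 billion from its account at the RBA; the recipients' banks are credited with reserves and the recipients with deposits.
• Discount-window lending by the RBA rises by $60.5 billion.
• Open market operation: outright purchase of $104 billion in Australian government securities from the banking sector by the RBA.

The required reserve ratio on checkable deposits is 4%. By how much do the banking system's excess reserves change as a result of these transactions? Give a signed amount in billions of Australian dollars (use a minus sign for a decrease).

+$375.62 billion

Discount-window loan $22 billion: reserves +$22B, deposits 0.
Government spending $197 billion: reserves +$197B, deposits +$197B.
Discount-window loan $60.5 billion: reserves +$60.5B, deposits 0.
OMO purchase (from banks) $104 billion: reserves +$104B, deposits 0.
Totals: Δreserves = +$383.5B, Δdeposits = +$197B.
Δrequired reserves = 4% × +$197B = +$7.88B.
Δexcess reserves = Δreserves − Δrequired = +$383.5B − (+$7.88B) = +$375.62 billion.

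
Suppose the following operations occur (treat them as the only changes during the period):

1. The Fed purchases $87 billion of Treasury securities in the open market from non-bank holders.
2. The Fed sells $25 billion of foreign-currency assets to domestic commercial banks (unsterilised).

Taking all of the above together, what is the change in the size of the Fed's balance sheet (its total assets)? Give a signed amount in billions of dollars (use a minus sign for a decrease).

+$62 billion

Fed balance sheet:
  Assets:      Securities +$87B, Foreign assets −$25B
  Liabilities: Bank reserves +$62B
Change in total Fed assets = +$62 billion.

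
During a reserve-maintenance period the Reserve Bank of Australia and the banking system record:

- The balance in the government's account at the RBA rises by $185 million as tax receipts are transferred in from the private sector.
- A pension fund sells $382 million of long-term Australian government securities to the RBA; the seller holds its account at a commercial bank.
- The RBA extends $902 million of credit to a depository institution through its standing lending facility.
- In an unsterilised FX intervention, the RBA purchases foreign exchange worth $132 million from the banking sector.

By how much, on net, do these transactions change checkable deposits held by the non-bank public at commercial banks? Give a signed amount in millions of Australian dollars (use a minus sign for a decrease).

+$197 million

Government account inflow $185 million: non-bank counterparties' bank balances fall → −$185M.
Asset purchase (from non-banks) $382 million: non-bank counterparties' bank balances rise → +$382M.
Discount-window loan $902 million: the counterparty is a bank, so public deposits are unchanged → 0.
FX purchase $132 million: the counterparty is a bank, so public deposits are unchanged → 0.
Net: −185 + 382 + 0 + 0 = +$197 million.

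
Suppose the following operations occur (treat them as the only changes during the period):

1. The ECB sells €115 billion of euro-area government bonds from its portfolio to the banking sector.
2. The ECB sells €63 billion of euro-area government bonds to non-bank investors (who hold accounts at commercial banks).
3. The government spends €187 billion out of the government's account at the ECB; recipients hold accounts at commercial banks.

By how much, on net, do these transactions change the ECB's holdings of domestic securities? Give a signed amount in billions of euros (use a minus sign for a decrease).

OMO sale (to banks) €115 billion: securities removed from the ECB's portfolio → −€115B.
Asset sale (to non-banks) €63 billion: securities removed from the ECB's portfolio → −€63B.
Government spending €187 billion: the ECB's securities portfolio is untouched → 0.
Net: −115 − 63 + 0 = -€178 billion.

-€178 billion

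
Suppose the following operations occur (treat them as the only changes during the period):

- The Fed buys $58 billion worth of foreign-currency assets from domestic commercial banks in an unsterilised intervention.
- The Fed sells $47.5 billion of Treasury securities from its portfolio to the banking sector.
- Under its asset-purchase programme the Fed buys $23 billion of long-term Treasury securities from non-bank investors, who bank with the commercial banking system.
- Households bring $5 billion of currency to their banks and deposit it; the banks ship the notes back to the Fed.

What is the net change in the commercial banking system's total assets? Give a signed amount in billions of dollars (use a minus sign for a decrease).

+$28 billion

FX purchase $58 billion: just an asset swap on bank balance sheets → 0.
OMO sale (to banks) $47.5 billion: just an asset swap on bank balance sheets → 0.
Asset purchase (from non-banks) $23 billion: bank balance sheets expand → +$23B.
Currency deposit $5 billion: bank balance sheets expand → +$5B.
Net: 0 + 0 + 23 + 5 = +$28 billion.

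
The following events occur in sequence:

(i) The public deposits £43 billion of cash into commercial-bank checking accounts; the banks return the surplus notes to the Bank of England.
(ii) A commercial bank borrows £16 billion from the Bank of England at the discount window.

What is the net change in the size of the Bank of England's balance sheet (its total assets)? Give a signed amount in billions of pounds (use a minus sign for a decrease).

Currency deposit £43 billion: only the composition of liabilities changes → 0.
Discount-window loan £16 billion: a Bank of England asset is acquired → +£16B.
Net: 0 + 16 = +£16 billion.

+£16 billion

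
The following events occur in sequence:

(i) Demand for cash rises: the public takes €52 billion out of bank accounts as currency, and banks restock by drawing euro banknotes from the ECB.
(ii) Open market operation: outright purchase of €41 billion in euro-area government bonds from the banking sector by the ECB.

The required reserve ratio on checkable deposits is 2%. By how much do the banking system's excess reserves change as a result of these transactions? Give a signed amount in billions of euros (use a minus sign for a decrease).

Currency withdrawal €52 billion: reserves −€52B, deposits −€52B.
OMO purchase (from banks) €41 billion: reserves +€41B, deposits 0.
Totals: Δreserves = −€11B, Δdeposits = −€52B.
Δrequired reserves = 2% × −€52B = −€1.04B.
Δexcess reserves = Δreserves − Δrequired = −€11B − (−€1.04B) = -€9.96 billion.

-€9.96 billion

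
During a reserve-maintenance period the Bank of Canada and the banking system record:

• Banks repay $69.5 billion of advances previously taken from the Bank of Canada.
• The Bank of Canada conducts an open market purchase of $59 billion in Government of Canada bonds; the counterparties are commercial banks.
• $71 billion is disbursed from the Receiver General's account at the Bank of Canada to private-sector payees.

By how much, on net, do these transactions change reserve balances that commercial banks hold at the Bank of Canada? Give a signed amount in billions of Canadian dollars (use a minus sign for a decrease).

Bank of Canada balance sheet:
  Assets:      Securities +$59B, Loans to banks −$69.5B
  Liabilities: Bank reserves +$60.5B, Government deposits −$71B
So the change in reserve balances that commercial banks hold at the Bank of Canada is +$60.5 billion.

+$60.5 billion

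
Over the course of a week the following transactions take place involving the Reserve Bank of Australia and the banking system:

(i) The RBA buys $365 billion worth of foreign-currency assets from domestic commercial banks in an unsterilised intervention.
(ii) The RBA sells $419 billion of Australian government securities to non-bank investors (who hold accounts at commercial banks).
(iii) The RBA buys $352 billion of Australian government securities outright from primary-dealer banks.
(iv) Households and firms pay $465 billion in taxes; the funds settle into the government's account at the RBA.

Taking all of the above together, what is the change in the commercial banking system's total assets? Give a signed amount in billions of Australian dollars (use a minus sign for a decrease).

-$884 billion

RBA balance sheet:
  Assets:      Securities −$67B, Foreign assets +$365B
  Liabilities: Bank reserves −$167B, Government deposits +$465B
Commercial banking system:
  Assets:      Reserves at CB −$167B, Securities −$352B, Foreign assets −$365B
  Liabilities: Checkable deposits −$884B
Change in total bank assets = -$884 billion.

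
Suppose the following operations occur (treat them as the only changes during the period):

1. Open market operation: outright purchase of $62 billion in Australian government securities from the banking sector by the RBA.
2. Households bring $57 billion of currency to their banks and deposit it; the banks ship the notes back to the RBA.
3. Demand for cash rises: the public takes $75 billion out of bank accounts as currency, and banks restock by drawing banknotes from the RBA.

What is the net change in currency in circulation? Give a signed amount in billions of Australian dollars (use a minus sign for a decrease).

OMO purchase (from banks) $62 billion: no currency enters or leaves circulation → 0.
Currency deposit $57 billion: notes return to the central bank → −$57B.
Currency withdrawal $75 billion: notes leave the central bank → +$75B.
Net: 0 − 57 + 75 = +$18 billion.

+$18 billion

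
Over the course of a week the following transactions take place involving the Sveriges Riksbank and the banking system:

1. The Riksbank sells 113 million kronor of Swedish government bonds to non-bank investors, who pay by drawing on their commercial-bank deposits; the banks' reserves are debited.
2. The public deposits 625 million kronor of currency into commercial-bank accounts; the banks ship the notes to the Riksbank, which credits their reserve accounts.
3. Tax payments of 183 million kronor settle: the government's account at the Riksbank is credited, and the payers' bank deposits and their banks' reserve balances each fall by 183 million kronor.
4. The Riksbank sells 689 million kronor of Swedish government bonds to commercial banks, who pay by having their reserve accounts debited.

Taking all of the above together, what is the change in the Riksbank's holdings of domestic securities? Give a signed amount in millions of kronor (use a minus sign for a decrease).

-802 million

Asset sale (to non-banks) 113 million kronor: securities removed from the Riksbank's portfolio → −113M.
Currency deposit 625 million kronor: the Riksbank's securities portfolio is untouched → 0.
Government account inflow 183 million kronor: the Riksbank's securities portfolio is untouched → 0.
OMO sale (to banks) 689 million kronor: securities removed from the Riksbank's portfolio → −689M.
Net: −113 + 0 + 0 − 689 = -802 million.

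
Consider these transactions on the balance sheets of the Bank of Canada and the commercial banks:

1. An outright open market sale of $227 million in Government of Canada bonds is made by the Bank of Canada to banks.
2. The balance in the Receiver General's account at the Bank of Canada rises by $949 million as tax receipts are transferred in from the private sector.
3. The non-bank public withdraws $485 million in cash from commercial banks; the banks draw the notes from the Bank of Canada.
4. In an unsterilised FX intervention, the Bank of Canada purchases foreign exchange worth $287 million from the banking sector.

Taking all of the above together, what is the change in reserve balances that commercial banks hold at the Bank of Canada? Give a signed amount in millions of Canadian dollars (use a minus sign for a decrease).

Bank of Canada balance sheet:
  Assets:      Securities −$227M, Foreign assets +$287M
  Liabilities: Bank reserves −$1374M, Currency in circulation +$485M, Government deposits +$949M
So the change in reserve balances that commercial banks hold at the Bank of Canada is -$1374 million.

-$1374 million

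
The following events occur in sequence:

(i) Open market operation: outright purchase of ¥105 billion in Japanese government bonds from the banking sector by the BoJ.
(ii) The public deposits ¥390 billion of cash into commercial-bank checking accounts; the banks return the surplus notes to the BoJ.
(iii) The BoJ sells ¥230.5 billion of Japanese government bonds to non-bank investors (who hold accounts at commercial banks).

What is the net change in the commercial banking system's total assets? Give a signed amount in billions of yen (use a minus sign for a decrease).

+¥159.5 billion

OMO purchase (from banks) ¥105 billion: just an asset swap on bank balance sheets → 0.
Currency deposit ¥390 billion: bank balance sheets expand → +¥390B.
Asset sale (to non-banks) ¥230.5 billion: bank balance sheets shrink → −¥230.5B.
Net: 0 + 390 − 230.5 = +¥159.5 billion.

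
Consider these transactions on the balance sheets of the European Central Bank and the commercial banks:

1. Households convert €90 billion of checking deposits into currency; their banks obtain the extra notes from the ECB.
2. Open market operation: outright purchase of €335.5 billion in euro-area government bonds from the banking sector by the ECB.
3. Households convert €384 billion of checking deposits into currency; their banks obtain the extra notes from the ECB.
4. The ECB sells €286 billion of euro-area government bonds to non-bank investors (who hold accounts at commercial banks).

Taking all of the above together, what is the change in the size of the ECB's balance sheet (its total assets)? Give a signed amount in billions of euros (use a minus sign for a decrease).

Currency withdrawal €90 billion: only the composition of liabilities changes → 0.
OMO purchase (from banks) €335.5 billion: an ECB asset is acquired → +€335.5B.
Currency withdrawal €384 billion: only the composition of liabilities changes → 0.
Asset sale (to non-banks) €286 billion: an ECB asset is shed → −€286B.
Net: 0 + 335.5 + 0 − 286 = +€49.5 billion.

+€49.5 billion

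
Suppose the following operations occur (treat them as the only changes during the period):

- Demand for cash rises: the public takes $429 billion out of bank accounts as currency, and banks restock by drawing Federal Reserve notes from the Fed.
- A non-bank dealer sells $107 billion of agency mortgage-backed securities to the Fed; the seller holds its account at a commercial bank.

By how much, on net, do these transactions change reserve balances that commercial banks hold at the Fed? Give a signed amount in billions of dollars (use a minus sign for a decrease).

-$322 billion

Currency withdrawal $429 billion: banks swap reserves for currency → −$429B.
Asset purchase (from non-banks) $107 billion: the Fed pays by crediting reserve accounts → +$107B.
Net: −429 + 107 = -$322 billion.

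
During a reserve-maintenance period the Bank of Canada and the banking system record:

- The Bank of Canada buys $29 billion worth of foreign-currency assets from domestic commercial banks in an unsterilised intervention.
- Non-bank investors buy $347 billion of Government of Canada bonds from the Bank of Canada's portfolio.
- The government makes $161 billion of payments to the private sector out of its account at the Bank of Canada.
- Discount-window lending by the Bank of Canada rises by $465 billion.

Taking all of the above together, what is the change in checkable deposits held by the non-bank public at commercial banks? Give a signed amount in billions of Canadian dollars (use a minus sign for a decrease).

FX purchase $29 billion: the counterparty is a bank, so public deposits are unchanged → 0.
Asset sale (to non-banks) $347 billion: non-bank counterparties' bank balances fall → −$347B.
Government spending $161 billion: non-bank counterparties' bank balances rise → +$161B.
Discount-window loan $465 billion: the counterparty is a bank, so public deposits are unchanged → 0.
Net: 0 − 347 + 161 + 0 = -$186 billion.

-$186 billion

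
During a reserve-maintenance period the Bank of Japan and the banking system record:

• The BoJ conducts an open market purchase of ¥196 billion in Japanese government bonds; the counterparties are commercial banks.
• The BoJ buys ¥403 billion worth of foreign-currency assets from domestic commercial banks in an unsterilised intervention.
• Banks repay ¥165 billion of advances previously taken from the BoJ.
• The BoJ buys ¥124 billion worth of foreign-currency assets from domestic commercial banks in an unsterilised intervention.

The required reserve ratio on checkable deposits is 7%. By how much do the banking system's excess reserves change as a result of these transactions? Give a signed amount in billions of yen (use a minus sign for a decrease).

+¥558 billion

OMO purchase (from banks) ¥196 billion: reserves +¥196B, deposits 0.
FX purchase ¥403 billion: reserves +¥403B, deposits 0.
Discount-window repayment ¥165 billion: reserves −¥165B, deposits 0.
FX purchase ¥124 billion: reserves +¥124B, deposits 0.
Totals: Δreserves = +¥558B, Δdeposits = 0.
Δrequired reserves = 7% × 0 = 0.
Δexcess reserves = Δreserves − Δrequired = +¥558B − (0) = +¥558 billion.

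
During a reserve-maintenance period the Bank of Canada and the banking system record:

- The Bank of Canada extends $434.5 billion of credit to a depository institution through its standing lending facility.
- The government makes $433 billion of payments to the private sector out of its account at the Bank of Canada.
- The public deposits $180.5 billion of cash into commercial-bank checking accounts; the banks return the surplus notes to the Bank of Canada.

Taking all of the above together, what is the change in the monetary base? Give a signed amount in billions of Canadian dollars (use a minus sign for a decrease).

Discount-window loan $434.5 billion: Bank of Canada balance sheet expands → +$434.5B.
Government spending $433 billion: a non-base liability converts back to reserves → +$433B.
Currency deposit $180.5 billion: just a shift between currency and reserves — both are base money → 0.
Net: 434.5 + 433 + 0 = +$867.5 billion.

+$867.5 billion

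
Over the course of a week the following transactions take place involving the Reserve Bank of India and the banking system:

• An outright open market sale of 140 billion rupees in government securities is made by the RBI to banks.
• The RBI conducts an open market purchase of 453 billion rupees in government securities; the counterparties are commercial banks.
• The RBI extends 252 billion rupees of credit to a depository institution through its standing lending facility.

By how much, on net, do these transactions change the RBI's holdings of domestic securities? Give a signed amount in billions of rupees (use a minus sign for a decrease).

RBI balance sheet:
  Assets:      Securities +313B, Loans to banks +252B
  Liabilities: Bank reserves +565B
So the change in the RBI's holdings of domestic securities is +313 billion.

+313 billion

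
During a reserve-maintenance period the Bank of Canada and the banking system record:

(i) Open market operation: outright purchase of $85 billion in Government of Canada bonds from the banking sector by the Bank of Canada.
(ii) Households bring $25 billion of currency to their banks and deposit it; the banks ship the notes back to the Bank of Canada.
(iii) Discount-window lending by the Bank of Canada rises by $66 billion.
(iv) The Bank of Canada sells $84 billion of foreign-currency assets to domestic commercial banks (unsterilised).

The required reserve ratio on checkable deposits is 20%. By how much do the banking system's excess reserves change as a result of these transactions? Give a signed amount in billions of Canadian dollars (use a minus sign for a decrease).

+$87 billion

OMO purchase (from banks) $85 billion: reserves +$85B, deposits 0.
Currency deposit $25 billion: reserves +$25B, deposits +$25B.
Discount-window loan $66 billion: reserves +$66B, deposits 0.
FX sale $84 billion: reserves −$84B, deposits 0.
Totals: Δreserves = +$92B, Δdeposits = +$25B.
Δrequired reserves = 20% × +$25B = +$5B.
Δexcess reserves = Δreserves − Δrequired = +$92B − (+$5B) = +$87 billion.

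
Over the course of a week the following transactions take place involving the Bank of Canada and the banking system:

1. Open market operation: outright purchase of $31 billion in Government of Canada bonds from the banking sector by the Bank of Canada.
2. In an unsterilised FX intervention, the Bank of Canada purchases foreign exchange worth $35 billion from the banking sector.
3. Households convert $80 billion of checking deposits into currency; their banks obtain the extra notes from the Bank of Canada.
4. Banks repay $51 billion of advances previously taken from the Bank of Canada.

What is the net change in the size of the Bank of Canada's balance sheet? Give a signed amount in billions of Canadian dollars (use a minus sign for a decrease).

OMO purchase (from banks) $31 billion: a Bank of Canada asset is acquired → +$31B.
FX purchase $35 billion: a Bank of Canada asset is acquired → +$35B.
Currency withdrawal $80 billion: only the composition of liabilities changes → 0.
Discount-window repayment $51 billion: a Bank of Canada asset is shed → −$51B.
Net: 31 + 35 + 0 − 51 = +$15 billion.

+$15 billion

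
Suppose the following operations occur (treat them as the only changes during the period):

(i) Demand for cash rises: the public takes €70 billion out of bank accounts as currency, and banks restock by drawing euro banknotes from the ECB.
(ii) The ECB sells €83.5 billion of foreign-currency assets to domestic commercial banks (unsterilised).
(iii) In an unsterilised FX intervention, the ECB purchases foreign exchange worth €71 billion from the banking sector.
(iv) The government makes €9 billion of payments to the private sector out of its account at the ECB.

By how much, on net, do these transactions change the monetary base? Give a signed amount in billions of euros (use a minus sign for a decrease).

-€3.5 billion

ECB balance sheet:
  Assets:      Foreign assets −€12.5B
  Liabilities: Bank reserves −€73.5B, Currency in circulation +€70B, Government deposits −€9B
Commercial banking system:
  Assets:      Reserves at CB −€73.5B, Foreign assets +€12.5B
  Liabilities: Checkable deposits −€61B
Monetary base = currency + reserves: +€70B + (−€73.5B) = -€3.5 billion.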